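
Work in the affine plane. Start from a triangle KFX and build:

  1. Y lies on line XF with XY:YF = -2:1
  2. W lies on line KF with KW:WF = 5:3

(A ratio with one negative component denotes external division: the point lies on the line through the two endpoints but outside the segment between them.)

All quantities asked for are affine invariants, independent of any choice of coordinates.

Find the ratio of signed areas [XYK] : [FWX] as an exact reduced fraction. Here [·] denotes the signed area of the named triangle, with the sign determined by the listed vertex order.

[XYK]:[FWX] = 16/3

Set K = (0, 0), F = (1, 0), X = (0, 1); any affine frame gives the same invariant.
1. Y lies on line XF with XY:YF = -2:1 ⇒ Y = (2, -1)
2. W lies on line KF with KW:WF = 5:3 ⇒ W = (5/8, 0)
2·[XYK] = -2, 2·[FWX] = -3/8
[XYK]:[FWX] = -2:-3/8 = 16/3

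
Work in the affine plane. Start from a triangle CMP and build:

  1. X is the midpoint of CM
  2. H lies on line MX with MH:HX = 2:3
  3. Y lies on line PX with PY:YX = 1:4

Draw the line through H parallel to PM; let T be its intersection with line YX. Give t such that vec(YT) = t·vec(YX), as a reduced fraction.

t = 1/4

Choose coordinates C = (0, 0), M = (1, 0), P = (0, 1).
1. X is the midpoint of CM ⇒ X = (1/2, 0)
2. H lies on line MX with MH:HX = 2:3 ⇒ H = (4/5, 0)
3. Y lies on line PX with PY:YX = 1:4 ⇒ Y = (1/10, 4/5)
through H parallel to PM: direction (1, -1); meets YX at T = (1/5, 3/5)
T = Y + t·(X−Y) with t = 1/4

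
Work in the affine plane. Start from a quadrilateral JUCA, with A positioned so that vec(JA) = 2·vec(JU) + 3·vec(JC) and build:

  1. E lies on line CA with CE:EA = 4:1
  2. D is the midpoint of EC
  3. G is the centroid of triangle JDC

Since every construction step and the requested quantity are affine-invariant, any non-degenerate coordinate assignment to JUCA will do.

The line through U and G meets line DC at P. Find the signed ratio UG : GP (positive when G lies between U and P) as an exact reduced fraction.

UG:GP = 5

Assign J = (0, 0), U = (1, 0), C = (0, 1), A = (2, 3) — the answer is frame-independent, so this choice is without loss of generality.
1. E lies on line CA with CE:EA = 4:1 ⇒ E = (8/5, 13/5)
2. D is the midpoint of EC ⇒ D = (4/5, 9/5)
3. G is the centroid of triangle JDC ⇒ G = (4/15, 14/15)
line UG meets DC at P = (3/25, 28/25)
G = U + t·(P−U) with t = 5/6, so UG:GP = 5/6:1/6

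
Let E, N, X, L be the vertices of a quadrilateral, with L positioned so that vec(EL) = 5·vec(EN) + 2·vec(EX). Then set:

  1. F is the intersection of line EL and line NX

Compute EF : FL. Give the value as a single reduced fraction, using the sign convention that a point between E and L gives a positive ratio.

EF:FL = 1/6

Work in coordinates with E = (0, 0), N = (1, 0), X = (0, 1), L = (5, 2).
1. F is the intersection of line EL and line NX ⇒ F = (5/7, 2/7)
F = E + t·(L−E) with t = 1/7, so EF:FL = t:(1−t) = 1/7:6/7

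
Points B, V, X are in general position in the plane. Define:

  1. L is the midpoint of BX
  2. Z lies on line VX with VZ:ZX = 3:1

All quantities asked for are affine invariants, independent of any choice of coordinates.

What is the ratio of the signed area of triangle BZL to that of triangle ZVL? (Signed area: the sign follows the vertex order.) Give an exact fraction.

[BZL]:[ZVL] = -1/3

Assign B = (0, 0), V = (1, 0), X = (0, 1) — the answer is frame-independent, so this choice is without loss of generality.
1. L is the midpoint of BX ⇒ L = (0, 1/2)
2. Z lies on line VX with VZ:ZX = 3:1 ⇒ Z = (1/4, 3/4)
2·[BZL] = 1/8, 2·[ZVL] = -3/8
[BZL]:[ZVL] = 1/8:-3/8 = -1/3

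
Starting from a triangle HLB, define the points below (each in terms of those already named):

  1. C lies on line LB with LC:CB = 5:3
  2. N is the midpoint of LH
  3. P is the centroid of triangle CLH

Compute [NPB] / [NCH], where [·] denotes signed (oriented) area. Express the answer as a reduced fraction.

Assign H = (0, 0), L = (1, 0), B = (0, 1) — the answer is frame-independent, so this choice is without loss of generality.
1. C lies on line LB with LC:CB = 5:3 ⇒ C = (3/8, 5/8)
2. N is the midpoint of LH ⇒ N = (1/2, 0)
3. P is the centroid of triangle CLH ⇒ P = (11/24, 5/24)
2·[NPB] = 1/16, 2·[NCH] = 5/16
[NPB]:[NCH] = 1/16:5/16 = 1/5

[NPB]:[NCH] = 1/5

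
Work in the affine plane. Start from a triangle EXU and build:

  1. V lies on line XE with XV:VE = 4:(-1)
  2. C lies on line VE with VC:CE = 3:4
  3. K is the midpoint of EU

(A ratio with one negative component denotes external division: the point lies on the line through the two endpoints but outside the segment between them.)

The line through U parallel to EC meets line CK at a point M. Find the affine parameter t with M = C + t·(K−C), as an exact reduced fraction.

t = 2

Assign E = (0, 0), X = (1, 0), U = (0, 1) — the answer is frame-independent, so this choice is without loss of generality.
1. V lies on line XE with XV:VE = 4:(-1) ⇒ V = (-1/3, 0)
2. C lies on line VE with VC:CE = 3:4 ⇒ C = (-4/21, 0)
3. K is the midpoint of EU ⇒ K = (0, 1/2)
through U parallel to EC: direction (-4/21, 0); meets CK at M = (4/21, 1)
M = C + t·(K−C) with t = 2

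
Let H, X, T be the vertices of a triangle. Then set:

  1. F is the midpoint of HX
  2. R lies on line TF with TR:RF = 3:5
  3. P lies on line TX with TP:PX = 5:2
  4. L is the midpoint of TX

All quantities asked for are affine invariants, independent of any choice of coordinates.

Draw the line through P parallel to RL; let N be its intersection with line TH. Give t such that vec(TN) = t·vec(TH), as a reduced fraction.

t = 3/7

Assign H = (0, 0), X = (1, 0), T = (0, 1) — the answer is frame-independent, so this choice is without loss of generality.
1. F is the midpoint of HX ⇒ F = (1/2, 0)
2. R lies on line TF with TR:RF = 3:5 ⇒ R = (3/16, 5/8)
3. P lies on line TX with TP:PX = 5:2 ⇒ P = (5/7, 2/7)
4. L is the midpoint of TX ⇒ L = (1/2, 1/2)
through P parallel to RL: direction (5/16, -1/8); meets TH at N = (0, 4/7)
N = T + t·(H−T) with t = 3/7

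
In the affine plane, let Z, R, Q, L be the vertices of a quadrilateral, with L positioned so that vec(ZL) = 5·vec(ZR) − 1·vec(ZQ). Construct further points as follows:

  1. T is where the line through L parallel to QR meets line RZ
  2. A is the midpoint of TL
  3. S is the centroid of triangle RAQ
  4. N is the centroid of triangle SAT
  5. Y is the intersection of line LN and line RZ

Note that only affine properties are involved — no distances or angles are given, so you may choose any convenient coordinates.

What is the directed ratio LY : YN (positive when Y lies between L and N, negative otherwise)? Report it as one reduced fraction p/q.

LY:YN = -9

Assign Z = (0, 0), R = (1, 0), Q = (0, 1), L = (5, -1) — the answer is frame-independent, so this choice is without loss of generality.
1. T is where the line through L parallel to QR meets line RZ ⇒ T = (4, 0)
2. A is the midpoint of TL ⇒ A = (9/2, -1/2)
3. S is the centroid of triangle RAQ ⇒ S = (11/6, 1/6)
4. N is the centroid of triangle SAT ⇒ N = (31/9, -1/9)
5. Y is the intersection of line LN and line RZ ⇒ Y = (13/4, 0)
Y = L + t·(N−L) with t = 9/8, so LY:YN = t:(1−t) = 9/8:-1/8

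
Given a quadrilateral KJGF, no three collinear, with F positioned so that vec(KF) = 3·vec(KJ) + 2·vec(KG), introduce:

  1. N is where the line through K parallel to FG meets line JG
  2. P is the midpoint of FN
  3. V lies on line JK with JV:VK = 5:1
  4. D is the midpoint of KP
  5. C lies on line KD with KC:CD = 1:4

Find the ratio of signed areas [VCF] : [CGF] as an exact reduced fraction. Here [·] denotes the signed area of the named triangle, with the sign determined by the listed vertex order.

[VCF]:[CGF] = 7/72

Choose coordinates K = (0, 0), J = (1, 0), G = (0, 1), F = (3, 2).
1. N is where the line through K parallel to FG meets line JG ⇒ N = (3/4, 1/4)
2. P is the midpoint of FN ⇒ P = (15/8, 9/8)
3. V lies on line JK with JV:VK = 5:1 ⇒ V = (1/6, 0)
4. D is the midpoint of KP ⇒ D = (15/16, 9/16)
5. C lies on line KD with KC:CD = 1:4 ⇒ C = (3/16, 9/80)
2·[VCF] = -133/480, 2·[CGF] = -57/20
[VCF]:[CGF] = -133/480:-57/20 = 7/72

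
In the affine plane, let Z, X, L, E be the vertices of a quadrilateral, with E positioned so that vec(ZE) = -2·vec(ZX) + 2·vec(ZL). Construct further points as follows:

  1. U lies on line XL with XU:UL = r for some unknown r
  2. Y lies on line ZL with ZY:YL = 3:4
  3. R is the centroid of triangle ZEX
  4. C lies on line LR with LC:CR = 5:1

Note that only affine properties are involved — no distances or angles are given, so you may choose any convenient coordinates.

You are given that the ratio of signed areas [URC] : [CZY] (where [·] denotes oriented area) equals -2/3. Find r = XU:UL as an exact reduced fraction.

Work in coordinates with Z = (0, 0), X = (1, 0), L = (0, 1), E = (-2, 2).
1. With XU:UL = r, write λ = r/(r+1) so U = X + λ·(L−X); U is affine-linear in λ
2. Y lies on line ZL with ZY:YL = 3:4 ⇒ Y = (0, 3/7)
3. R is the centroid of triangle ZEX ⇒ R = (-1/3, 2/3)
4. C lies on line LR with LC:CR = 5:1 ⇒ C = (-5/18, 13/18)
Every point depending on U is an affine combination of U and λ-independent points, so each such coordinate is linear in λ; the λ² term in each signed area is a multiple of (L−X)×(L−X) = 0, so 2·[URC] and 2·[CZY] are each linear in λ. Evaluating at λ=0 and λ=1:
  2·[URC] = 1/9·λ − 1/9,   2·[CZY] = 5/42
So [URC]:[CZY] = (1/9·λ − 1/9) / (5/42). Setting this equal to -2/3:
  1/9·λ − 1/9 = -2/3·(5/42)  ⇒  λ = 2/7
Then r = λ/(1−λ) = (2/7)/(5/7) = 2/5. Check: with r = 2/5, U = (5/7, 2/7) and [URC]:[CZY] = -2/3 as required.

r = 2/5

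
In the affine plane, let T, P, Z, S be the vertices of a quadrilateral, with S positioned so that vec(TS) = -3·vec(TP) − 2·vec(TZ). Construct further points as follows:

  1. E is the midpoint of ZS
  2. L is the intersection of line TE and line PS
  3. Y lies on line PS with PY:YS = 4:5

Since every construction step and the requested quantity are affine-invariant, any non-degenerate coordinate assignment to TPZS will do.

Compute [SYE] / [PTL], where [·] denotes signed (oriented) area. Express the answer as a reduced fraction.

[SYE]:[PTL] = -5/3

Work in coordinates with T = (0, 0), P = (1, 0), Z = (0, 1), S = (-3, -2).
1. E is the midpoint of ZS ⇒ E = (-3/2, -1/2)
2. L is the intersection of line TE and line PS ⇒ L = (3, 1)
3. Y lies on line PS with PY:YS = 4:5 ⇒ Y = (-7/9, -8/9)
2·[SYE] = 5/3, 2·[PTL] = -1
[SYE]:[PTL] = 5/3:-1 = -5/3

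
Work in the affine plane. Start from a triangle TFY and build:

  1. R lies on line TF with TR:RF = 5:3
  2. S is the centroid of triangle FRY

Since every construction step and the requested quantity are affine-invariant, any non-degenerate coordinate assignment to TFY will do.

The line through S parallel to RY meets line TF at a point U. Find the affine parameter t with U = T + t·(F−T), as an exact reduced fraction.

Assign T = (0, 0), F = (1, 0), Y = (0, 1) — the answer is frame-independent, so this choice is without loss of generality.
1. R lies on line TF with TR:RF = 5:3 ⇒ R = (5/8, 0)
2. S is the centroid of triangle FRY ⇒ S = (13/24, 1/3)
through S parallel to RY: direction (-5/8, 1); meets TF at U = (3/4, 0)
U = T + t·(F−T) with t = 3/4

t = 3/4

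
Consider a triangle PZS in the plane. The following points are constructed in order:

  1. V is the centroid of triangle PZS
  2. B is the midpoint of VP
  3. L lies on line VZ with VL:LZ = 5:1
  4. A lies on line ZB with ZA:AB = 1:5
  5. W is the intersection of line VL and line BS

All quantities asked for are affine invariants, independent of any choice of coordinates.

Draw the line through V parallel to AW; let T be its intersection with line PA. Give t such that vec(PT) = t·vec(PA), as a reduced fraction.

t = 42/41

Work in coordinates with P = (0, 0), Z = (1, 0), S = (0, 1).
1. V is the centroid of triangle PZS ⇒ V = (1/3, 1/3)
2. B is the midpoint of VP ⇒ B = (1/6, 1/6)
3. L lies on line VZ with VL:LZ = 5:1 ⇒ L = (8/9, 1/18)
4. A lies on line ZB with ZA:AB = 1:5 ⇒ A = (31/36, 1/36)
5. W is the intersection of line VL and line BS ⇒ W = (1/9, 4/9)
through V parallel to AW: direction (-3/4, 5/12); meets PA at T = (217/246, 7/246)
T = P + t·(A−P) with t = 42/41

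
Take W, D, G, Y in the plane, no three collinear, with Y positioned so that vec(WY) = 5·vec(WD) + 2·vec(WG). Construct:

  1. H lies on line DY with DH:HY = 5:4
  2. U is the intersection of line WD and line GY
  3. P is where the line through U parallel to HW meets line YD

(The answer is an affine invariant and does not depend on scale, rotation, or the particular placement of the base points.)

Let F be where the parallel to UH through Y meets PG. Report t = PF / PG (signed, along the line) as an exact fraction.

Choose coordinates W = (0, 0), D = (1, 0), G = (0, 1), Y = (5, 2).
1. H lies on line DY with DH:HY = 5:4 ⇒ H = (29/9, 10/9)
2. U is the intersection of line WD and line GY ⇒ U = (-5, 0)
3. P is where the line through U parallel to HW meets line YD ⇒ P = (43/3, 20/3)
through Y parallel to UH: direction (74/9, 10/9); meets PG at F = (86/69, 103/69)
F = P + t·(G−P) with t = 21/23

t = 21/23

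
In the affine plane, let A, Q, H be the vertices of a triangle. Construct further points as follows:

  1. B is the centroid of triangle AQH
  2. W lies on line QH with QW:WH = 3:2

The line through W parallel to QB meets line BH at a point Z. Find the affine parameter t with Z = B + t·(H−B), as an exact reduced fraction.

t = 3/5

Assign A = (0, 0), Q = (1, 0), H = (0, 1) — the answer is frame-independent, so this choice is without loss of generality.
1. B is the centroid of triangle AQH ⇒ B = (1/3, 1/3)
2. W lies on line QH with QW:WH = 3:2 ⇒ W = (2/5, 3/5)
through W parallel to QB: direction (-2/3, 1/3); meets BH at Z = (2/15, 11/15)
Z = B + t·(H−B) with t = 3/5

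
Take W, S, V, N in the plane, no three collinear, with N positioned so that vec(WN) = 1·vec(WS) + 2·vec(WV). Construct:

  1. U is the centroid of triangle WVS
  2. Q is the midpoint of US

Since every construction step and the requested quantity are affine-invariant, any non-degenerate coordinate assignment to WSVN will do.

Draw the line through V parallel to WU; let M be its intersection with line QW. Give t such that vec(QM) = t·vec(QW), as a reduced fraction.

Assign W = (0, 0), S = (1, 0), V = (0, 1), N = (1, 2) — the answer is frame-independent, so this choice is without loss of generality.
1. U is the centroid of triangle WVS ⇒ U = (1/3, 1/3)
2. Q is the midpoint of US ⇒ Q = (2/3, 1/6)
through V parallel to WU: direction (1/3, 1/3); meets QW at M = (-4/3, -1/3)
M = Q + t·(W−Q) with t = 3

t = 3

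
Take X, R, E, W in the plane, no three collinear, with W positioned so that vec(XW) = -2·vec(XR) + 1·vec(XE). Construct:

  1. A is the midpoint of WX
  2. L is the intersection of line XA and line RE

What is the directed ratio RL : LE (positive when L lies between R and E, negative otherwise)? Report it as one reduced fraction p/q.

RL:LE = -1/2

Set X = (0, 0), R = (1, 0), E = (0, 1), W = (-2, 1); any affine frame gives the same invariant.
1. A is the midpoint of WX ⇒ A = (-1, 1/2)
2. L is the intersection of line XA and line RE ⇒ L = (2, -1)
L = R + t·(E−R) with t = -1, so RL:LE = t:(1−t) = -1:2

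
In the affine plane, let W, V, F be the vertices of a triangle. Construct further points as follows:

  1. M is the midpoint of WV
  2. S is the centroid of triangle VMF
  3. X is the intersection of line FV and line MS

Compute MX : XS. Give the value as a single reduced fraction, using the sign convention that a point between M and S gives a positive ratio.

Choose coordinates W = (0, 0), V = (1, 0), F = (0, 1).
1. M is the midpoint of WV ⇒ M = (1/2, 0)
2. S is the centroid of triangle VMF ⇒ S = (1/2, 1/3)
3. X is the intersection of line FV and line MS ⇒ X = (1/2, 1/2)
X = M + t·(S−M) with t = 3/2, so MX:XS = t:(1−t) = 3/2:-1/2

MX:XS = -3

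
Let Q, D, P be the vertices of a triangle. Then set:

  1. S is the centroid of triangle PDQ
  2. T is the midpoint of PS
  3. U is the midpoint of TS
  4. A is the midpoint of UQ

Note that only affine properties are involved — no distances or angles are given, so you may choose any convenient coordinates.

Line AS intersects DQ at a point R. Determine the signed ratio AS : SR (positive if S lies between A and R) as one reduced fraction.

AS:SR = -1/4

Choose coordinates Q = (0, 0), D = (1, 0), P = (0, 1).
1. S is the centroid of triangle PDQ ⇒ S = (1/3, 1/3)
2. T is the midpoint of PS ⇒ T = (1/6, 2/3)
3. U is the midpoint of TS ⇒ U = (1/4, 1/2)
4. A is the midpoint of UQ ⇒ A = (1/8, 1/4)
line AS meets DQ at R = (-1/2, 0)
S = A + t·(R−A) with t = -1/3, so AS:SR = -1/3:4/3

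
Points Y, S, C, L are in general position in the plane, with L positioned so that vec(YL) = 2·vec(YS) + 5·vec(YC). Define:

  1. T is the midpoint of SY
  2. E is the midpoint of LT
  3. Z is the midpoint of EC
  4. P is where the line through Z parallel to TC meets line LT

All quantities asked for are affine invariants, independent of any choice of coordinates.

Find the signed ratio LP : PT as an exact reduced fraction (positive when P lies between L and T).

LP:PT = 3

Choose coordinates Y = (0, 0), S = (1, 0), C = (0, 1), L = (2, 5).
1. T is the midpoint of SY ⇒ T = (1/2, 0)
2. E is the midpoint of LT ⇒ E = (5/4, 5/2)
3. Z is the midpoint of EC ⇒ Z = (5/8, 7/4)
4. P is where the line through Z parallel to TC meets line LT ⇒ P = (7/8, 5/4)
P = L + t·(T−L) with t = 3/4, so LP:PT = t:(1−t) = 3/4:1/4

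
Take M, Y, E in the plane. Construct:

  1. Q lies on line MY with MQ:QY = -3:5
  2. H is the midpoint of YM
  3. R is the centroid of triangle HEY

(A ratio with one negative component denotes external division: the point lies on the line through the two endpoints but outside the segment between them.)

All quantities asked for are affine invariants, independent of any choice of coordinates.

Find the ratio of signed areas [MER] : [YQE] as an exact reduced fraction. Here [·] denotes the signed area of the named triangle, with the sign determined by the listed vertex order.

[MER]:[YQE] = 1/5

Set M = (0, 0), Y = (1, 0), E = (0, 1); any affine frame gives the same invariant.
1. Q lies on line MY with MQ:QY = -3:5 ⇒ Q = (-3/2, 0)
2. H is the midpoint of YM ⇒ H = (1/2, 0)
3. R is the centroid of triangle HEY ⇒ R = (1/2, 1/3)
2·[MER] = -1/2, 2·[YQE] = -5/2
[MER]:[YQE] = -1/2:-5/2 = 1/5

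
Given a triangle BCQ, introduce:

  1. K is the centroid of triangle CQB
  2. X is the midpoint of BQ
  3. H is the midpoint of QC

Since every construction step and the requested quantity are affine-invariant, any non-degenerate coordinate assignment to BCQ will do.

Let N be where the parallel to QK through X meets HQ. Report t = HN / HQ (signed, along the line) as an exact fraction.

Work in coordinates with B = (0, 0), C = (1, 0), Q = (0, 1).
1. K is the centroid of triangle CQB ⇒ K = (1/3, 1/3)
2. X is the midpoint of BQ ⇒ X = (0, 1/2)
3. H is the midpoint of QC ⇒ H = (1/2, 1/2)
through X parallel to QK: direction (1/3, -2/3); meets HQ at N = (-1/2, 3/2)
N = H + t·(Q−H) with t = 2

t = 2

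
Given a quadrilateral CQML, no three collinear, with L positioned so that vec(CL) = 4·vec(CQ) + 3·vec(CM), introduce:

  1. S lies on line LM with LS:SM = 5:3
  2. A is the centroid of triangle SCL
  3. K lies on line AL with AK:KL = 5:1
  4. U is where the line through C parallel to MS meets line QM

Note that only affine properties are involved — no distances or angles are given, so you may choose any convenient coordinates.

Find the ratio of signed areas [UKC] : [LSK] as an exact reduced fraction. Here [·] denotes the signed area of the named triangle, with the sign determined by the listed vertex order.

Assign C = (0, 0), Q = (1, 0), M = (0, 1), L = (4, 3) — the answer is frame-independent, so this choice is without loss of generality.
1. S lies on line LM with LS:SM = 5:3 ⇒ S = (3/2, 7/4)
2. A is the centroid of triangle SCL ⇒ A = (11/6, 19/12)
3. K lies on line AL with AK:KL = 5:1 ⇒ K = (131/36, 199/72)
4. U is where the line through C parallel to MS meets line QM ⇒ U = (2/3, 1/3)
2·[UKC] = 17/27, 2·[LSK] = 5/36
[UKC]:[LSK] = 17/27:5/36 = 68/15

[UKC]:[LSK] = 68/15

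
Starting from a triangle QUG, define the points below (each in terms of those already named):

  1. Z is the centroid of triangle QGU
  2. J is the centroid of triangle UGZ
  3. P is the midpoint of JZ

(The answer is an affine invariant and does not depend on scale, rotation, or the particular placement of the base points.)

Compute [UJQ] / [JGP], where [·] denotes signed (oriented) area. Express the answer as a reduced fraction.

Choose coordinates Q = (0, 0), U = (1, 0), G = (0, 1).
1. Z is the centroid of triangle QGU ⇒ Z = (1/3, 1/3)
2. J is the centroid of triangle UGZ ⇒ J = (4/9, 4/9)
3. P is the midpoint of JZ ⇒ P = (7/18, 7/18)
2·[UJQ] = 4/9, 2·[JGP] = 1/18
[UJQ]:[JGP] = 4/9:1/18 = 8

[UJQ]:[JGP] = 8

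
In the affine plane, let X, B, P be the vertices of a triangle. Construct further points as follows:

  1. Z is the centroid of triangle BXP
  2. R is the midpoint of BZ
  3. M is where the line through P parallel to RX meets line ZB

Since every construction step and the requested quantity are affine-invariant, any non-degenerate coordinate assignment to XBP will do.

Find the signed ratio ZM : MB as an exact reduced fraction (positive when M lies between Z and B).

Assign X = (0, 0), B = (1, 0), P = (0, 1) — the answer is frame-independent, so this choice is without loss of generality.
1. Z is the centroid of triangle BXP ⇒ Z = (1/3, 1/3)
2. R is the midpoint of BZ ⇒ R = (2/3, 1/6)
3. M is where the line through P parallel to RX meets line ZB ⇒ M = (-2/3, 5/6)
M = Z + t·(B−Z) with t = -3/2, so ZM:MB = t:(1−t) = -3/2:5/2

ZM:MB = -3/5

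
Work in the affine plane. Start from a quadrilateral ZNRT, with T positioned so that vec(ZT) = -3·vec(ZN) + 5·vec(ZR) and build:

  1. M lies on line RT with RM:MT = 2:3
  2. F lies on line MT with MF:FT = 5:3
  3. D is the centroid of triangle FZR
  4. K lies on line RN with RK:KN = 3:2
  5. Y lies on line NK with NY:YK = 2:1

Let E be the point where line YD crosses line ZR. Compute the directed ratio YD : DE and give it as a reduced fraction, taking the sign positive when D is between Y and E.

YD:DE = -181/93

Assign Z = (0, 0), N = (1, 0), R = (0, 1), T = (-3, 5) — the answer is frame-independent, so this choice is without loss of generality.
1. M lies on line RT with RM:MT = 2:3 ⇒ M = (-6/5, 13/5)
2. F lies on line MT with MF:FT = 5:3 ⇒ F = (-93/40, 41/10)
3. D is the centroid of triangle FZR ⇒ D = (-31/40, 17/10)
4. K lies on line RN with RK:KN = 3:2 ⇒ K = (3/5, 2/5)
5. Y lies on line NK with NY:YK = 2:1 ⇒ Y = (11/15, 4/15)
line YD meets ZR at E = (0, 872/905)
D = Y + t·(E−Y) with t = 181/88, so YD:DE = 181/88:-93/88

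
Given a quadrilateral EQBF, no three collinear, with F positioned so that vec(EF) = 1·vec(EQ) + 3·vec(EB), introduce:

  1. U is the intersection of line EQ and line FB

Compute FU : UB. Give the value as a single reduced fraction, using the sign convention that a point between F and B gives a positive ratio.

Set E = (0, 0), Q = (1, 0), B = (0, 1), F = (1, 3); any affine frame gives the same invariant.
1. U is the intersection of line EQ and line FB ⇒ U = (-1/2, 0)
U = F + t·(B−F) with t = 3/2, so FU:UB = t:(1−t) = 3/2:-1/2

FU:UB = -3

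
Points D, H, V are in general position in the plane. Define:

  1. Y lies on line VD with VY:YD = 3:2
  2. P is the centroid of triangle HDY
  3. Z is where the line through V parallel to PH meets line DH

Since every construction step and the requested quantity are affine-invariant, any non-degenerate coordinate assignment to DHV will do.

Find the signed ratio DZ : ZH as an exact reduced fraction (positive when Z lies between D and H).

DZ:ZH = -5/4

Choose coordinates D = (0, 0), H = (1, 0), V = (0, 1).
1. Y lies on line VD with VY:YD = 3:2 ⇒ Y = (0, 2/5)
2. P is the centroid of triangle HDY ⇒ P = (1/3, 2/15)
3. Z is where the line through V parallel to PH meets line DH ⇒ Z = (5, 0)
Z = D + t·(H−D) with t = 5, so DZ:ZH = t:(1−t) = 5:-4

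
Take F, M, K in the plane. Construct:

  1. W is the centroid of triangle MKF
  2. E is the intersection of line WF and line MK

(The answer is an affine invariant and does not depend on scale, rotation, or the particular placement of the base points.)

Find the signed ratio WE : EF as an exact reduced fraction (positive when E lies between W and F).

Work in coordinates with F = (0, 0), M = (1, 0), K = (0, 1).
1. W is the centroid of triangle MKF ⇒ W = (1/3, 1/3)
2. E is the intersection of line WF and line MK ⇒ E = (1/2, 1/2)
E = W + t·(F−W) with t = -1/2, so WE:EF = t:(1−t) = -1/2:3/2

WE:EF = -1/3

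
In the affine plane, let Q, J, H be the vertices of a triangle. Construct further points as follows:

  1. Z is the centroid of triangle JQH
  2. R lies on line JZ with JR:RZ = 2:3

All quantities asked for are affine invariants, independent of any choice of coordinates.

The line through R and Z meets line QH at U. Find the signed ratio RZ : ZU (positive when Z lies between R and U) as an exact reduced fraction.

RZ:ZU = 6/5

Work in coordinates with Q = (0, 0), J = (1, 0), H = (0, 1).
1. Z is the centroid of triangle JQH ⇒ Z = (1/3, 1/3)
2. R lies on line JZ with JR:RZ = 2:3 ⇒ R = (11/15, 2/15)
line RZ meets QH at U = (0, 1/2)
Z = R + t·(U−R) with t = 6/11, so RZ:ZU = 6/11:5/11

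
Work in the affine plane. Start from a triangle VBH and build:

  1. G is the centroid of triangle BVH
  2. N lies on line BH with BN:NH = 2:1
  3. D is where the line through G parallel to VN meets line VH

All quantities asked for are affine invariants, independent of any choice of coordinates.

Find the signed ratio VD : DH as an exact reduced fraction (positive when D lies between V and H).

Choose coordinates V = (0, 0), B = (1, 0), H = (0, 1).
1. G is the centroid of triangle BVH ⇒ G = (1/3, 1/3)
2. N lies on line BH with BN:NH = 2:1 ⇒ N = (1/3, 2/3)
3. D is where the line through G parallel to VN meets line VH ⇒ D = (0, -1/3)
D = V + t·(H−V) with t = -1/3, so VD:DH = t:(1−t) = -1/3:4/3

VD:DH = -1/4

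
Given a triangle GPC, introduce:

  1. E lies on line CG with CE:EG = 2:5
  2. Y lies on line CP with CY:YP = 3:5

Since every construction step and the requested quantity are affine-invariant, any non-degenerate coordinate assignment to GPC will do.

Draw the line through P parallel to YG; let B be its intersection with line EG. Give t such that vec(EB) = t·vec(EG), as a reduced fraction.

t = 10/3

Set G = (0, 0), P = (1, 0), C = (0, 1); any affine frame gives the same invariant.
1. E lies on line CG with CE:EG = 2:5 ⇒ E = (0, 5/7)
2. Y lies on line CP with CY:YP = 3:5 ⇒ Y = (3/8, 5/8)
through P parallel to YG: direction (-3/8, -5/8); meets EG at B = (0, -5/3)
B = E + t·(G−E) with t = 10/3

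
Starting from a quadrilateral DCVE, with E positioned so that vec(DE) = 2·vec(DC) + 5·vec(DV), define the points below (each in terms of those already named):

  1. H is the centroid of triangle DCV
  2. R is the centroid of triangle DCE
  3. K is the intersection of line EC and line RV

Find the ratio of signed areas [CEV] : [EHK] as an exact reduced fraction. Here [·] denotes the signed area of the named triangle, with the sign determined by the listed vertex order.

[CEV]:[EHK] = 117/44

Assign D = (0, 0), C = (1, 0), V = (0, 1), E = (2, 5) — the answer is frame-independent, so this choice is without loss of generality.
1. H is the centroid of triangle DCV ⇒ H = (1/3, 1/3)
2. R is the centroid of triangle DCE ⇒ R = (1, 5/3)
3. K is the intersection of line EC and line RV ⇒ K = (18/13, 25/13)
2·[CEV] = 6, 2·[EHK] = 88/39
[CEV]:[EHK] = 6:88/39 = 117/44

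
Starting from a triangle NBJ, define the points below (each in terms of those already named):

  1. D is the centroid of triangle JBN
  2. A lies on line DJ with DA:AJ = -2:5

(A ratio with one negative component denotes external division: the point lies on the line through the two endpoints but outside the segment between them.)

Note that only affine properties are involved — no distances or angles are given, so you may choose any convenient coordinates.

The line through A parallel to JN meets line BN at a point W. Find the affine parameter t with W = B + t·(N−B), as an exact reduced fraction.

Assign N = (0, 0), B = (1, 0), J = (0, 1) — the answer is frame-independent, so this choice is without loss of generality.
1. D is the centroid of triangle JBN ⇒ D = (1/3, 1/3)
2. A lies on line DJ with DA:AJ = -2:5 ⇒ A = (5/9, -1/9)
through A parallel to JN: direction (0, -1); meets BN at W = (5/9, 0)
W = B + t·(N−B) with t = 4/9

t = 4/9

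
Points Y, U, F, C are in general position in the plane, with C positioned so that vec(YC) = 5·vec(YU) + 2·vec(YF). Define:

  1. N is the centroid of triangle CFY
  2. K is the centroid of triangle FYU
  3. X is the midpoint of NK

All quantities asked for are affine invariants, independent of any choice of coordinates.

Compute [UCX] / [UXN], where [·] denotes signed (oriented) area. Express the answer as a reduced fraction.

Set Y = (0, 0), U = (1, 0), F = (0, 1), C = (5, 2); any affine frame gives the same invariant.
1. N is the centroid of triangle CFY ⇒ N = (5/3, 1)
2. K is the centroid of triangle FYU ⇒ K = (1/3, 1/3)
3. X is the midpoint of NK ⇒ X = (1, 2/3)
2·[UCX] = 8/3, 2·[UXN] = -4/9
[UCX]:[UXN] = 8/3:-4/9 = -6

[UCX]:[UXN] = -6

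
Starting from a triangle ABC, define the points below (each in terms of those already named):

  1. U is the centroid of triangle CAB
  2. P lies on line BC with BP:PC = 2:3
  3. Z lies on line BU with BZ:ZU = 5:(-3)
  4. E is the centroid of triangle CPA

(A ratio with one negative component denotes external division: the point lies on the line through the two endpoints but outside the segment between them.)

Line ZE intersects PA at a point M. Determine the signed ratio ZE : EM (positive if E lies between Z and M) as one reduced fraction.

ZE:EM = 17/6

Set A = (0, 0), B = (1, 0), C = (0, 1); any affine frame gives the same invariant.
1. U is the centroid of triangle CAB ⇒ U = (1/3, 1/3)
2. P lies on line BC with BP:PC = 2:3 ⇒ P = (3/5, 2/5)
3. Z lies on line BU with BZ:ZU = 5:(-3) ⇒ Z = (-2/3, 5/6)
4. E is the centroid of triangle CPA ⇒ E = (1/5, 7/15)
line ZE meets PA at M = (43/85, 86/255)
E = Z + t·(M−Z) with t = 17/23, so ZE:EM = 17/23:6/23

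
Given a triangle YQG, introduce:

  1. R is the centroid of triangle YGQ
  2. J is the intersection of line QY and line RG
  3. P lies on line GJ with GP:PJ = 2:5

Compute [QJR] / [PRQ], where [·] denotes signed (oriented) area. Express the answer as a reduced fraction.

Work in coordinates with Y = (0, 0), Q = (1, 0), G = (0, 1).
1. R is the centroid of triangle YGQ ⇒ R = (1/3, 1/3)
2. J is the intersection of line QY and line RG ⇒ J = (1/2, 0)
3. P lies on line GJ with GP:PJ = 2:5 ⇒ P = (1/7, 5/7)
2·[QJR] = -1/6, 2·[PRQ] = 4/21
[QJR]:[PRQ] = -1/6:4/21 = -7/8

[QJR]:[PRQ] = -7/8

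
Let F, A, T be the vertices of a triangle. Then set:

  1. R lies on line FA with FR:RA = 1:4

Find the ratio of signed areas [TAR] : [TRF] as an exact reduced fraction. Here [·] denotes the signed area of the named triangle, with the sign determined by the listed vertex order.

[TAR]:[TRF] = 4

Assign F = (0, 0), A = (1, 0), T = (0, 1) — the answer is frame-independent, so this choice is without loss of generality.
1. R lies on line FA with FR:RA = 1:4 ⇒ R = (1/5, 0)
2·[TAR] = -4/5, 2·[TRF] = -1/5
[TAR]:[TRF] = -4/5:-1/5 = 4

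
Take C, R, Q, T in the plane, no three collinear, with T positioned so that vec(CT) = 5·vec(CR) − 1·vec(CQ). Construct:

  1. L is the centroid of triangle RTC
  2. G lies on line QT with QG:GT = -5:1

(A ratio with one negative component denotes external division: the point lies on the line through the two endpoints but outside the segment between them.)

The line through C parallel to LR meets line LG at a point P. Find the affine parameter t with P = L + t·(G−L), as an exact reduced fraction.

t = -4/3

Assign C = (0, 0), R = (1, 0), Q = (0, 1), T = (5, -1) — the answer is frame-independent, so this choice is without loss of generality.
1. L is the centroid of triangle RTC ⇒ L = (2, -1/3)
2. G lies on line QT with QG:GT = -5:1 ⇒ G = (25/4, -3/2)
through C parallel to LR: direction (-1, 1/3); meets LG at P = (-11/3, 11/9)
P = L + t·(G−L) with t = -4/3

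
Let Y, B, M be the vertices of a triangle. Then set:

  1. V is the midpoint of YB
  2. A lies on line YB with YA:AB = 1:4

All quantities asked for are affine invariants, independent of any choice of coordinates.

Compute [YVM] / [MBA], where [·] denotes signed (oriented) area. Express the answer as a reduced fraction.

Choose coordinates Y = (0, 0), B = (1, 0), M = (0, 1).
1. V is the midpoint of YB ⇒ V = (1/2, 0)
2. A lies on line YB with YA:AB = 1:4 ⇒ A = (1/5, 0)
2·[YVM] = 1/2, 2·[MBA] = -4/5
[YVM]:[MBA] = 1/2:-4/5 = -5/8

[YVM]:[MBA] = -5/8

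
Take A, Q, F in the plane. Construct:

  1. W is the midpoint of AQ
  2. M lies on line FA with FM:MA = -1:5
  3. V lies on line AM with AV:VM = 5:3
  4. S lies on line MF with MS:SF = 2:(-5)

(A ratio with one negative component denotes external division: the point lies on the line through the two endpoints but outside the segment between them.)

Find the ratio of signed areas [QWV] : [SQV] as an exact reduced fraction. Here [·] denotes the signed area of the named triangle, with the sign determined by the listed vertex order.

Assign A = (0, 0), Q = (1, 0), F = (0, 1) — the answer is frame-independent, so this choice is without loss of generality.
1. W is the midpoint of AQ ⇒ W = (1/2, 0)
2. M lies on line FA with FM:MA = -1:5 ⇒ M = (0, 5/4)
3. V lies on line AM with AV:VM = 5:3 ⇒ V = (0, 25/32)
4. S lies on line MF with MS:SF = 2:(-5) ⇒ S = (0, 17/12)
2·[QWV] = -25/64, 2·[SQV] = -61/96
[QWV]:[SQV] = -25/64:-61/96 = 75/122

[QWV]:[SQV] = 75/122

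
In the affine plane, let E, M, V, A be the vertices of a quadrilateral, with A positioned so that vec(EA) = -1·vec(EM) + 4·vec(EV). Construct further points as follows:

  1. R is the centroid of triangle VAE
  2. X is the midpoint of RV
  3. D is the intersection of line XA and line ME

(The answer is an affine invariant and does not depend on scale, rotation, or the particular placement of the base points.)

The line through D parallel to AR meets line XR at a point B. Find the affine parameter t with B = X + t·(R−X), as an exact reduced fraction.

Set E = (0, 0), M = (1, 0), V = (0, 1), A = (-1, 4); any affine frame gives the same invariant.
1. R is the centroid of triangle VAE ⇒ R = (-1/3, 5/3)
2. X is the midpoint of RV ⇒ X = (-1/6, 4/3)
3. D is the intersection of line XA and line ME ⇒ D = (1/4, 0)
through D parallel to AR: direction (2/3, -7/3); meets XR at B = (-1/12, 7/6)
B = X + t·(R−X) with t = -1/2

t = -1/2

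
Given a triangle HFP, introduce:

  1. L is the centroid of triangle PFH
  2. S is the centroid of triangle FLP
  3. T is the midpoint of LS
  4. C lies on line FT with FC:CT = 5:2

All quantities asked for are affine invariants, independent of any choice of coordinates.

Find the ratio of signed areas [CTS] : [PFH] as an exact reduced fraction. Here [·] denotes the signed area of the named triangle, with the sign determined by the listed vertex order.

[CTS]:[PFH] = 1/63

Assign H = (0, 0), F = (1, 0), P = (0, 1) — the answer is frame-independent, so this choice is without loss of generality.
1. L is the centroid of triangle PFH ⇒ L = (1/3, 1/3)
2. S is the centroid of triangle FLP ⇒ S = (4/9, 4/9)
3. T is the midpoint of LS ⇒ T = (7/18, 7/18)
4. C lies on line FT with FC:CT = 5:2 ⇒ C = (71/126, 5/18)
2·[CTS] = -1/63, 2·[PFH] = -1
[CTS]:[PFH] = -1/63:-1 = 1/63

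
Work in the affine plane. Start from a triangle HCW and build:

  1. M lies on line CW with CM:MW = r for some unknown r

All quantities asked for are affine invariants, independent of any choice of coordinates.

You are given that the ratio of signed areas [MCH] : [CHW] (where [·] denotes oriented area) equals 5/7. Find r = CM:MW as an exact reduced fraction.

Assign H = (0, 0), C = (1, 0), W = (0, 1) — the answer is frame-independent, so this choice is without loss of generality.
1. With CM:MW = r, write λ = r/(r+1) so M = C + λ·(W−C); M is affine-linear in λ
Every point depending on M is an affine combination of M and λ-independent points, so each such coordinate is linear in λ; the λ² term in each signed area is a multiple of (W−C)×(W−C) = 0, so 2·[MCH] and 2·[CHW] are each linear in λ. Evaluating at λ=0 and λ=1:
  2·[MCH] = −λ,   2·[CHW] = -1
So [MCH]:[CHW] = (−λ) / (-1). Setting this equal to 5/7:
  −λ = 5/7·(-1)  ⇒  λ = 5/7
Then r = λ/(1−λ) = (5/7)/(2/7) = 5/2. Check: with r = 5/2, M = (2/7, 5/7) and [MCH]:[CHW] = 5/7 as required.

r = 5/2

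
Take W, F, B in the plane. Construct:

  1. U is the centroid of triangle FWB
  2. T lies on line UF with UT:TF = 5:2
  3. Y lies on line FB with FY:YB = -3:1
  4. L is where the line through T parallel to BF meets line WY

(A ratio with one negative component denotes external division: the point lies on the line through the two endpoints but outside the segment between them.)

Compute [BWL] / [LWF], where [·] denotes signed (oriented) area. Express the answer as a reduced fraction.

Choose coordinates W = (0, 0), F = (1, 0), B = (0, 1).
1. U is the centroid of triangle FWB ⇒ U = (1/3, 1/3)
2. T lies on line UF with UT:TF = 5:2 ⇒ T = (17/21, 2/21)
3. Y lies on line FB with FY:YB = -3:1 ⇒ Y = (-1/2, 3/2)
4. L is where the line through T parallel to BF meets line WY ⇒ L = (-19/42, 19/14)
2·[BWL] = -19/42, 2·[LWF] = 19/14
[BWL]:[LWF] = -19/42:19/14 = -1/3

[BWL]:[LWF] = -1/3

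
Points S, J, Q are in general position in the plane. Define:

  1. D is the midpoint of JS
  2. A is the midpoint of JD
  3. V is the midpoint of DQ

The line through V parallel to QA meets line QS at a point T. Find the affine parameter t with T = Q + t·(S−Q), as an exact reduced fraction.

Assign S = (0, 0), J = (1, 0), Q = (0, 1) — the answer is frame-independent, so this choice is without loss of generality.
1. D is the midpoint of JS ⇒ D = (1/2, 0)
2. A is the midpoint of JD ⇒ A = (3/4, 0)
3. V is the midpoint of DQ ⇒ V = (1/4, 1/2)
through V parallel to QA: direction (3/4, -1); meets QS at T = (0, 5/6)
T = Q + t·(S−Q) with t = 1/6

t = 1/6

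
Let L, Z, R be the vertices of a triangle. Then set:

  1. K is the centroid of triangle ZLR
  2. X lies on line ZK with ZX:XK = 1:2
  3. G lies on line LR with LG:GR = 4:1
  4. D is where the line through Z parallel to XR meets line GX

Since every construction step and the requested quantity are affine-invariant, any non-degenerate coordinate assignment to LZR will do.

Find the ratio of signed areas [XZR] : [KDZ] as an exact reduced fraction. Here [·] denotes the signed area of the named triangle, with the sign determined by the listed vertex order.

[XZR]:[KDZ] = 7/9

Set L = (0, 0), Z = (1, 0), R = (0, 1); any affine frame gives the same invariant.
1. K is the centroid of triangle ZLR ⇒ K = (1/3, 1/3)
2. X lies on line ZK with ZX:XK = 1:2 ⇒ X = (7/9, 1/9)
3. G lies on line LR with LG:GR = 4:1 ⇒ G = (0, 4/5)
4. D is where the line through Z parallel to XR meets line GX ⇒ D = (4/3, -8/21)
2·[XZR] = 1/9, 2·[KDZ] = 1/7
[XZR]:[KDZ] = 1/9:1/7 = 7/9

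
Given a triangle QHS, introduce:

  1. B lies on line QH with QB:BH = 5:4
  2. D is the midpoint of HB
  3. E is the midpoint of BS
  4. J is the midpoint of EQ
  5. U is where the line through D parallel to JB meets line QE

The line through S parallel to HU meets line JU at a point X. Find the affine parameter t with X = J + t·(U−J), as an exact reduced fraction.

t = 50/9

Work in coordinates with Q = (0, 0), H = (1, 0), S = (0, 1).
1. B lies on line QH with QB:BH = 5:4 ⇒ B = (5/9, 0)
2. D is the midpoint of HB ⇒ D = (7/9, 0)
3. E is the midpoint of BS ⇒ E = (5/18, 1/2)
4. J is the midpoint of EQ ⇒ J = (5/36, 1/4)
5. U is where the line through D parallel to JB meets line QE ⇒ U = (7/36, 7/20)
through S parallel to HU: direction (-29/36, 7/20); meets JU at X = (145/324, 29/36)
X = J + t·(U−J) with t = 50/9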